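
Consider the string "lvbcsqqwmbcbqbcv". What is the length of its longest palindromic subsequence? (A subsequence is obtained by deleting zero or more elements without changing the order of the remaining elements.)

One longest palindromic subsequence is vcqbcbqcv (positions 2,4,7,10,11,12,13,15,16); it reads the same forward and backward, and the interval DP gives dp[1][16] = 9.

9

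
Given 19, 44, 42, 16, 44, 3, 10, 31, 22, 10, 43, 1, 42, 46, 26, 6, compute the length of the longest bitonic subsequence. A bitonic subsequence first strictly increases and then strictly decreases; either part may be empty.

7

Let inc[i] be the LIS ending at i and dec[i] the longest strictly decreasing subsequence starting at i. inc = [1, 2, 2, 1, 3, 1, 2, 3, 3, 2, 4, 1, 4, 5, 4, 2], dec = [4, 6, 5, 3, 5, 2, 2, 4, 3, 2, 4, 1, 3, 3, 2, 1].
max_i inc[i]+dec[i]−1 = 7, with one witness 19, 44, 42, 31, 22, 10, 6.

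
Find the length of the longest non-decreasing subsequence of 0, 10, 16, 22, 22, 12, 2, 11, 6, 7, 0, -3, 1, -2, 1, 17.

Let dp[i] be the longest non-decreasing subsequence ending at position i. Then dp = [1, 2, 3, 4, 5, 3, 2, 3, 3, 4, 2, 1, 3, 2, 4, 5].
The maximum is 5; one witness is 0, 10, 16, 22, 22 at positions 1,2,3,4,5.

5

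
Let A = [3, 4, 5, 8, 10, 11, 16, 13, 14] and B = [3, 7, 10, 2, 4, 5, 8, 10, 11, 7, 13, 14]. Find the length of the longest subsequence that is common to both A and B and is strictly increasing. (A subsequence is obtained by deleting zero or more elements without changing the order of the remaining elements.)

8

For each value that appears in both, track the longest common increasing run ending there.
The best achievable length is 8; one witness is 3, 4, 5, 8, 10, 11, 13, 14 (A-positions 1,2,3,4,5,6,8,9, B-positions 1,5,6,7,8,9,11,12).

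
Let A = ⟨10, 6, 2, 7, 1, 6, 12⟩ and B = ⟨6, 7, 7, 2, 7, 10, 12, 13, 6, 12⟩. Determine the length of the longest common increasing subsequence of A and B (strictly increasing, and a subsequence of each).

A longest common strictly increasing subsequence is 6, 7, 12 (length 3); it appears in order in both A and B, and no longer such subsequence exists.

3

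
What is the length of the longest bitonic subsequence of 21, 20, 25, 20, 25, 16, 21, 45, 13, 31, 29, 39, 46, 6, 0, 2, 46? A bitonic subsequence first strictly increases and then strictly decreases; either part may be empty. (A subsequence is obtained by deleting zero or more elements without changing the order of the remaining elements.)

Let inc[i] be the LIS ending at i and dec[i] the longest strictly decreasing subsequence starting at i. inc = [1, 1, 2, 1, 2, 1, 2, 3, 1, 3, 3, 4, 5, 1, 1, 2, 5], dec = [6, 5, 6, 5, 5, 4, 4, 5, 3, 4, 3, 3, 3, 2, 1, 1, 1].
max_i inc[i]+dec[i]−1 = 7, with one witness 21, 25, 20, 16, 13, 6, 2.

7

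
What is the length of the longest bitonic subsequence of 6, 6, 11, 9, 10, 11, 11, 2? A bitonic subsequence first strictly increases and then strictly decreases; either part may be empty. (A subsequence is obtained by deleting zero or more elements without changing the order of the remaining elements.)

5

Let inc[i] be the LIS ending at i and dec[i] the longest strictly decreasing subsequence starting at i. inc = [1, 1, 2, 2, 3, 4, 4, 1], dec = [2, 2, 3, 2, 2, 2, 2, 1].
max_i inc[i]+dec[i]−1 = 5, with one witness 6, 9, 10, 11, 2.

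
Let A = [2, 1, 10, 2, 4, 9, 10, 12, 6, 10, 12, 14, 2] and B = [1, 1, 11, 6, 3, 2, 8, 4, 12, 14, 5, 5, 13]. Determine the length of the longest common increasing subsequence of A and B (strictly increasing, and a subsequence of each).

5

For each value that appears in both, track the longest common increasing run ending there.
The best achievable length is 5; one witness is 1, 2, 4, 12, 14 (A-positions 2,4,5,8,12, B-positions 1,6,8,9,10).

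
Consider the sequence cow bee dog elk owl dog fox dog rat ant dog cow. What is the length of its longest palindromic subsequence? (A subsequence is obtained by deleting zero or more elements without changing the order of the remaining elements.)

One longest palindromic subsequence is cow dog dog fox dog dog cow (positions 1,3,6,7,8,11,12); it reads the same forward and backward, and the interval DP gives dp[1][12] = 7.

7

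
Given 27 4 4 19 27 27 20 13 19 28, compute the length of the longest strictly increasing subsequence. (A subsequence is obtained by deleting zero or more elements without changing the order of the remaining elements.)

4

One longest increasing subsequence is 4, 19, 27, 28 (positions 2,4,5,10), of length 4; no longer one exists.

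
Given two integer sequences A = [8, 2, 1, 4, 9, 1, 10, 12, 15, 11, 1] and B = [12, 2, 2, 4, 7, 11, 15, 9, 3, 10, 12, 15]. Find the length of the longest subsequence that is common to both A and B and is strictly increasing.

6

For each value that appears in both, track the longest common increasing run ending there.
The best achievable length is 6; one witness is 2, 4, 9, 10, 12, 15 (A-positions 2,4,5,7,8,9, B-positions 2,4,8,10,11,12).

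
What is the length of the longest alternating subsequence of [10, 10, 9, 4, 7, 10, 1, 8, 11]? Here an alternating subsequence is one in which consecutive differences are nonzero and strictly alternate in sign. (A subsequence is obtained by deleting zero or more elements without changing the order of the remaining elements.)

Track the best alternating length ending on an up-step vs a down-step at each position: up/down = 1/1, 1/1, 1/2, 1/2, 3/2, 3/1, 1/4, 5/4, 5/1.
The maximum over both is 5; one such subsequence is 10, 4, 7, 1, 8.

5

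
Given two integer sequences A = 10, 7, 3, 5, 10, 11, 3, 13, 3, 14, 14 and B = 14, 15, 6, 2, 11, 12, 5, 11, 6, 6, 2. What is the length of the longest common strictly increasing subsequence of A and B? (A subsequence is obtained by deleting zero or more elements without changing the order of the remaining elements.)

A longest common strictly increasing subsequence is 5, 11 (length 2); it appears in order in both A and B, and no longer such subsequence exists.

2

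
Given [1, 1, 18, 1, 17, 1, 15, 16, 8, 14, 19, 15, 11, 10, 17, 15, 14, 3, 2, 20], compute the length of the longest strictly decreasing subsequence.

8

Scanning left to right, the best length ending at each element is: 1→1, 1→1, 18→1, 1→2, 17→2, 1→3, 15→3, 16→3, 8→4, 14→4, 19→1, 15→4, 11→5, 10→6, 17→2, 15→4, 14→5, 3→7, 2→8, 20→1.
So the longest decreasing subsequence has length 8, e.g. 18, 17, 15, 14, 11, 10, 3, 2.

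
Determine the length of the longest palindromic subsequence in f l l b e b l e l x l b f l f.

9

One longest palindromic subsequence is flblxlblf (positions 1,2,6,7,10,11,12,14,15); it reads the same forward and backward, and the interval DP gives dp[1][15] = 9.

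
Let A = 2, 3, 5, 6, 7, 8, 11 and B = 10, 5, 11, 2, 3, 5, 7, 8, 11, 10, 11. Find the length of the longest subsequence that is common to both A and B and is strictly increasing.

A longest common strictly increasing subsequence is 2, 3, 5, 7, 8, 11 (length 6); it appears in order in both A and B, and no longer such subsequence exists.

6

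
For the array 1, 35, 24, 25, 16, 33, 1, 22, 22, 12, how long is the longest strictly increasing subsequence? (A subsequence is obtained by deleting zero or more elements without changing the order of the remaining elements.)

One longest increasing subsequence is 1, 24, 25, 33 (positions 1,3,4,6), of length 4; no longer one exists.

4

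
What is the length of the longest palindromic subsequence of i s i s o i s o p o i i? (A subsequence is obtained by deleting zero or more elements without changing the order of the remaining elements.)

7

Using dp[i][j] = 2 + dp[i+1][j−1] if the ends match, else max(dp[i+1][j], dp[i][j−1]):
dp[1][12] = 7. A witness is iiopoii at positions 1,3,5,9,10,11,12.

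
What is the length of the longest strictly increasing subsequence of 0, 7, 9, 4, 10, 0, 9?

4

Let dp[i] be the longest increasing subsequence ending at position i. Then dp = [1, 2, 3, 2, 4, 1, 3].
The maximum is 4; one witness is 0, 7, 9, 10 at positions 1,2,3,5.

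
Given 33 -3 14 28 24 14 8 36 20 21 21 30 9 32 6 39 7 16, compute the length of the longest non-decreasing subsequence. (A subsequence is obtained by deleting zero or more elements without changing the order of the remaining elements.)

9

Scanning left to right, the best length ending at each element is: 33→1, -3→1, 14→2, 28→3, 24→3, 14→3, 8→2, 36→4, 20→4, 21→5, 21→6, 30→7, 9→3, 32→8, 6→2, 39→9, 7→3, 16→4.
So the longest non-decreasing subsequence has length 9, e.g. -3, 14, 14, 20, 21, 21, 30, 32, 39.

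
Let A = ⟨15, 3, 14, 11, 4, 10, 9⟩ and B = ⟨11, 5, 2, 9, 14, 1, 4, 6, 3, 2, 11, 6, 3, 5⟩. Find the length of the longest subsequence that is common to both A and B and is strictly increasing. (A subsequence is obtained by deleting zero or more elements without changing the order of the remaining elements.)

2

For each value that appears in both, track the longest common increasing run ending there.
The best achievable length is 2; one witness is 3, 11 (A-positions 2,4, B-positions 9,11).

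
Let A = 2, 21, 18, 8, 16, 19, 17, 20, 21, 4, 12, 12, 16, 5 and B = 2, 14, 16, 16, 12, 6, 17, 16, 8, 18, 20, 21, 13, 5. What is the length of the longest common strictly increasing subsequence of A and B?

A longest common strictly increasing subsequence is 2, 16, 17, 20, 21 (length 5); it appears in order in both A and B, and no longer such subsequence exists.

5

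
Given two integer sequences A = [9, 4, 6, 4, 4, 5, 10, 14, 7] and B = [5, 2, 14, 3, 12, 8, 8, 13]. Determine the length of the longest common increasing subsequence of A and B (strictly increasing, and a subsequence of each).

For each value that appears in both, track the longest common increasing run ending there.
The best achievable length is 2; one witness is 5, 14 (A-positions 6,8, B-positions 1,3).

2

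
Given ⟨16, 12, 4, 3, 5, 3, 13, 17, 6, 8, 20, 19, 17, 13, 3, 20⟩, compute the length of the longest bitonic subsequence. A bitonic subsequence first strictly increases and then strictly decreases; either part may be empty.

Let inc[i] be the LIS ending at i and dec[i] the longest strictly decreasing subsequence starting at i. inc = [1, 1, 1, 1, 2, 1, 3, 4, 3, 4, 5, 5, 5, 5, 1, 6], dec = [4, 3, 2, 1, 2, 1, 3, 3, 2, 2, 5, 4, 3, 2, 1, 1].
max_i inc[i]+dec[i]−1 = 9, with one witness 4, 5, 13, 17, 20, 19, 17, 13, 3.

9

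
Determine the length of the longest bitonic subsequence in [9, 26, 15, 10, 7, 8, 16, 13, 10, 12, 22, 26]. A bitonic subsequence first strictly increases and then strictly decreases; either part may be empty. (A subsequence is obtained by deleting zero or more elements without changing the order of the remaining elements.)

Let inc[i] be the LIS ending at i and dec[i] the longest strictly decreasing subsequence starting at i. inc = [1, 2, 2, 2, 1, 2, 3, 3, 3, 4, 5, 6], dec = [2, 4, 3, 2, 1, 1, 3, 2, 1, 1, 1, 1].
max_i inc[i]+dec[i]−1 = 6, with one witness 7, 8, 10, 12, 22, 26.

6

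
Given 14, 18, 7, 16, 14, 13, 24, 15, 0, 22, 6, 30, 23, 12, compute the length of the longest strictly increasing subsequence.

5

One longest increasing subsequence is 7, 14, 15, 22, 30 (positions 3,5,8,10,12), of length 5; no longer one exists.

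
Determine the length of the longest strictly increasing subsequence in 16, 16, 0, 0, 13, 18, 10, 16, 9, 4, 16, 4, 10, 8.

3

Let dp[i] be the longest increasing subsequence ending at position i. Then dp = [1, 1, 1, 1, 2, 3, 2, 3, 2, 2, 3, 2, 3, 3].
The maximum is 3; one witness is 0, 13, 18 at positions 3,5,6.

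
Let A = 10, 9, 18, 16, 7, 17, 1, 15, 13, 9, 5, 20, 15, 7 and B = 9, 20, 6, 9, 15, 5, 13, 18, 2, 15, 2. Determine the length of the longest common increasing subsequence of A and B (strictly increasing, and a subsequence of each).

3

For each value that appears in both, track the longest common increasing run ending there.
The best achievable length is 3; one witness is 9, 13, 15 (A-positions 2,9,13, B-positions 1,7,10).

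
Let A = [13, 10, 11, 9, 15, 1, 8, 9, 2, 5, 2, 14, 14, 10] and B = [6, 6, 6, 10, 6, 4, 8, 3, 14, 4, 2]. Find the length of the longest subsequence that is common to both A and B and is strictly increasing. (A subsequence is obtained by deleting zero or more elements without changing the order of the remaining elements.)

2

For each value that appears in both, track the longest common increasing run ending there.
The best achievable length is 2; one witness is 10, 14 (A-positions 2,12, B-positions 4,9).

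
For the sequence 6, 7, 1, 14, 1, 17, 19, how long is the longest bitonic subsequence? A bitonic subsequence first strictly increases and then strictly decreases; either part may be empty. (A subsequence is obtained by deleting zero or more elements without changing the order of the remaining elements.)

One longest bitonic subsequence is 6, 7, 14, 17, 19 (positions 1,2,4,6,7): it rises to 19 then falls. Length 5 is optimal.

5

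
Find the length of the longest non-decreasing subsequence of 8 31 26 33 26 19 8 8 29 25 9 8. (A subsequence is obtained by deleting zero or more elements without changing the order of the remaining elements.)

4

Let dp[i] be the longest non-decreasing subsequence ending at position i. Then dp = [1, 2, 2, 3, 3, 2, 2, 3, 4, 4, 4, 4].
The maximum is 4; one witness is 8, 26, 26, 29 at positions 1,3,5,9.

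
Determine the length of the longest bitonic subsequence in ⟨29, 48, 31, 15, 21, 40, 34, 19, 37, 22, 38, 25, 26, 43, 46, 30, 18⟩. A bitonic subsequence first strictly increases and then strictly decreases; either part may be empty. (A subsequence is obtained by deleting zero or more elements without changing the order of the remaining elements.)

Let inc[i] be the LIS ending at i and dec[i] the longest strictly decreasing subsequence starting at i. inc = [1, 2, 2, 1, 2, 3, 3, 2, 4, 3, 5, 4, 5, 6, 7, 6, 2], dec = [4, 5, 4, 1, 3, 4, 3, 2, 3, 2, 3, 2, 2, 3, 3, 2, 1].
max_i inc[i]+dec[i]−1 = 9, with one witness 29, 31, 34, 37, 38, 43, 46, 30, 18.

9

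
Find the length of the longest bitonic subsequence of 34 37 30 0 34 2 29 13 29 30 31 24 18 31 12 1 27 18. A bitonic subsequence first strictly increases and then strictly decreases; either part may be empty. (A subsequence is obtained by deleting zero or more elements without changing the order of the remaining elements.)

10

One longest bitonic subsequence is 0, 2, 13, 29, 30, 31, 24, 18, 12, 1 (positions 4,6,8,9,10,11,12,13,15,16): it rises to 31 then falls. Length 10 is optimal.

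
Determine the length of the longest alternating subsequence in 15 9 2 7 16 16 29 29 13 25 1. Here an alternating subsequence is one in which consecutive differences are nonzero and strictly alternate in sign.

Track the best alternating length ending on an up-step vs a down-step at each position: up/down = 1/1, 1/2, 1/2, 3/2, 3/1, 3/1, 3/1, 3/1, 3/4, 5/4, 1/6.
The maximum over both is 6; one such subsequence is 15, 9, 16, 13, 25, 1.

6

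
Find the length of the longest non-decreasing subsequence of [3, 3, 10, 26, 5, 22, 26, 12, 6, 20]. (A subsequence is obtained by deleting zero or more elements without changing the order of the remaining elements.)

Let dp[i] be the longest non-decreasing subsequence ending at position i. Then dp = [1, 2, 3, 4, 3, 4, 5, 4, 4, 5].
The maximum is 5; one witness is 3, 3, 10, 26, 26 at positions 1,2,3,4,7.

5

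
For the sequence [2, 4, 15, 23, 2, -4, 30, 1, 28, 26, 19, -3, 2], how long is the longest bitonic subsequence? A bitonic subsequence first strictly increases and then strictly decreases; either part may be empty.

9

One longest bitonic subsequence is 2, 4, 15, 23, 30, 28, 26, 19, 2 (positions 1,2,3,4,7,9,10,11,13): it rises to 30 then falls. Length 9 is optimal.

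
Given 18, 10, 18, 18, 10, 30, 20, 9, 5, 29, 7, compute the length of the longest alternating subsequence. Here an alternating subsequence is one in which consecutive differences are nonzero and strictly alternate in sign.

8

Track the best alternating length ending on an up-step vs a down-step at each position: up/down = 1/1, 1/2, 3/1, 3/1, 1/4, 5/1, 5/6, 1/6, 1/6, 7/6, 7/8.
The maximum over both is 8; one such subsequence is 18, 10, 18, 10, 30, 20, 29, 7.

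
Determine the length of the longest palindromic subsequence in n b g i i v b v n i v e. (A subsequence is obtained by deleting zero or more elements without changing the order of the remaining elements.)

6

One longest palindromic subsequence is nbiibn (positions 1,2,4,5,7,9); it reads the same forward and backward, and the interval DP gives dp[1][12] = 6.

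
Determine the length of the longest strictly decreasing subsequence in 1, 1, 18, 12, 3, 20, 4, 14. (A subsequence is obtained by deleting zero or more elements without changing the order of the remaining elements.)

One longest decreasing subsequence is 18, 12, 3 (positions 3,4,5), of length 3; no longer one exists.

3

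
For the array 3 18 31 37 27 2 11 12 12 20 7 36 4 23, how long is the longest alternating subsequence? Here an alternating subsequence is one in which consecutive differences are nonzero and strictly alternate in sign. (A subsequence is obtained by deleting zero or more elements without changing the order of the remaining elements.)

8

Track the best alternating length ending on an up-step vs a down-step at each position: up/down = 1/1, 2/1, 2/1, 2/1, 2/3, 1/3, 4/3, 4/3, 4/3, 4/3, 4/5, 6/3, 4/7, 8/7.
The maximum over both is 8; one such subsequence is 3, 18, 2, 11, 7, 36, 4, 23.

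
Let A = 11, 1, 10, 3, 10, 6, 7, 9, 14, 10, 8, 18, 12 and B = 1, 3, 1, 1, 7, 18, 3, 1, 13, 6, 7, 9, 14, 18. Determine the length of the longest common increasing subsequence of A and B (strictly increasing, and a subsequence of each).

A longest common strictly increasing subsequence is 1, 3, 6, 7, 9, 14, 18 (length 7); it appears in order in both A and B, and no longer such subsequence exists.

7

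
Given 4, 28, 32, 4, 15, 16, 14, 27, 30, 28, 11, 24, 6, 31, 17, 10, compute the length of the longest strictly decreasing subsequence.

Let dp[i] be the longest decreasing subsequence ending at position i. Then dp = [1, 1, 1, 2, 2, 2, 3, 2, 2, 3, 4, 4, 5, 2, 5, 6].
The maximum is 6; one witness is 32, 30, 28, 24, 17, 10 at positions 3,9,10,12,15,16.

6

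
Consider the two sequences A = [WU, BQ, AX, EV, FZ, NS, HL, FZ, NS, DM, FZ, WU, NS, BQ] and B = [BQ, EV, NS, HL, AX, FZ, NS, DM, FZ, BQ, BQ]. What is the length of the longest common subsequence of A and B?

9

A longest common subsequence is BQ, EV, NS, HL, FZ, NS, DM, FZ, BQ (length 9); the LCS DP confirms no longer common subsequence exists.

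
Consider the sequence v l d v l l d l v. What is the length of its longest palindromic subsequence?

Using dp[i][j] = 2 + dp[i+1][j−1] if the ends match, else max(dp[i+1][j], dp[i][j−1]):
dp[1][9] = 8. A witness is vldlldlv at positions 1,2,3,5,6,7,8,9.

8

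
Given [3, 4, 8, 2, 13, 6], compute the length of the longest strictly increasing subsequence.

4

One longest increasing subsequence is 3, 4, 8, 13 (positions 1,2,3,5), of length 4; no longer one exists.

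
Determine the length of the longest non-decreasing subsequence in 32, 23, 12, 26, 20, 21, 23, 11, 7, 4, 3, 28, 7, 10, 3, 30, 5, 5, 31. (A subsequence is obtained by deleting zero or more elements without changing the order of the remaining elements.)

7

Scanning left to right, the best length ending at each element is: 32→1, 23→1, 12→1, 26→2, 20→2, 21→3, 23→4, 11→1, 7→1, 4→1, 3→1, 28→5, 7→2, 10→3, 3→2, 30→6, 5→3, 5→4, 31→7.
So the longest non-decreasing subsequence has length 7, e.g. 12, 20, 21, 23, 28, 30, 31.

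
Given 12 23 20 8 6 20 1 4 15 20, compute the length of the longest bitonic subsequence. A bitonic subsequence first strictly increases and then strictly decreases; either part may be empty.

6

One longest bitonic subsequence is 12, 23, 20, 8, 6, 4 (positions 1,2,3,4,5,8): it rises to 23 then falls. Length 6 is optimal.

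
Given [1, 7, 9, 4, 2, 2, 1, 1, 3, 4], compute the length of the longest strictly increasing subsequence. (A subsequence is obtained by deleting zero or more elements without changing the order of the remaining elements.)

4

One longest increasing subsequence is 1, 2, 3, 4 (positions 1,5,9,10), of length 4; no longer one exists.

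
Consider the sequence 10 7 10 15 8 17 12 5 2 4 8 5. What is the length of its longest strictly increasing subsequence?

Let dp[i] be the longest increasing subsequence ending at position i. Then dp = [1, 1, 2, 3, 2, 4, 3, 1, 1, 2, 3, 3].
The maximum is 4; one witness is 7, 10, 15, 17 at positions 2,3,4,6.

4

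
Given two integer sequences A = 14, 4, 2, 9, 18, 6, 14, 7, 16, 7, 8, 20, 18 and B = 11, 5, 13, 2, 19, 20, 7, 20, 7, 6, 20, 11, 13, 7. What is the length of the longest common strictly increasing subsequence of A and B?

A longest common strictly increasing subsequence is 2, 7, 20 (length 3); it appears in order in both A and B, and no longer such subsequence exists.

3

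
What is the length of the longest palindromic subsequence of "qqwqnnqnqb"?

One longest palindromic subsequence is qqnnqq (positions 2,4,5,6,7,9); it reads the same forward and backward, and the interval DP gives dp[1][10] = 6.

6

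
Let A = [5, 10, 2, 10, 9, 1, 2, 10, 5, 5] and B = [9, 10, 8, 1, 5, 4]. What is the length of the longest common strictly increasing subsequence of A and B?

2

A longest common strictly increasing subsequence is 9, 10 (length 2); it appears in order in both A and B, and no longer such subsequence exists.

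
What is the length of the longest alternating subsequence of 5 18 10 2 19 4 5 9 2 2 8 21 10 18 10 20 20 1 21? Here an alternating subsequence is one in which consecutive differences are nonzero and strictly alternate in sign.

A longest alternating subsequence is 5, 18, 10, 19, 4, 5, 2, 21, 10, 18, 10, 20, 1, 21 (positions 1,2,3,5,6,7,9,12,13,14,15,16,18,19); its 13 consecutive differences strictly alternate in sign, and length 14 is optimal.

14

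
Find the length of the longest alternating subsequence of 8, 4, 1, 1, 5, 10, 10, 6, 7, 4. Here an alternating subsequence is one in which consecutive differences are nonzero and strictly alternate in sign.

Track the best alternating length ending on an up-step vs a down-step at each position: up/down = 1/1, 1/2, 1/2, 1/2, 3/2, 3/1, 3/1, 3/4, 5/4, 3/6.
The maximum over both is 6; one such subsequence is 8, 4, 10, 6, 7, 4.

6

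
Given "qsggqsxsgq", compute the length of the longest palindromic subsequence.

One longest palindromic subsequence is qgsxsgq (positions 1,3,6,7,8,9,10); it reads the same forward and backward, and the interval DP gives dp[1][10] = 7.

7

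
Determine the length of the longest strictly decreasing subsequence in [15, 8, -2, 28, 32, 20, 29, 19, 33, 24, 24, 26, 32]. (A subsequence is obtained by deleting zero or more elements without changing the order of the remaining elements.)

Scanning left to right, the best length ending at each element is: 15→1, 8→2, -2→3, 28→1, 32→1, 20→2, 29→2, 19→3, 33→1, 24→3, 24→3, 26→3, 32→2.
So the longest decreasing subsequence has length 3, e.g. 15, 8, -2.

3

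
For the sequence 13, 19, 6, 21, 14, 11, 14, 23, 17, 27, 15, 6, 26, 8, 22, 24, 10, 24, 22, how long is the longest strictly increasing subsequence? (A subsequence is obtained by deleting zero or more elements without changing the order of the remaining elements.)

Scanning left to right, the best length ending at each element is: 13→1, 19→2, 6→1, 21→3, 14→2, 11→2, 14→3, 23→4, 17→4, 27→5, 15→4, 6→1, 26→5, 8→2, 22→5, 24→6, 10→3, 24→6, 22→5.
So the longest increasing subsequence has length 6, e.g. 6, 11, 14, 17, 22, 24.

6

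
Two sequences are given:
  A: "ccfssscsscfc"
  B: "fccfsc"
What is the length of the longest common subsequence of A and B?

5

A longest common subsequence is ccfsc (length 5); the LCS DP confirms no longer common subsequence exists.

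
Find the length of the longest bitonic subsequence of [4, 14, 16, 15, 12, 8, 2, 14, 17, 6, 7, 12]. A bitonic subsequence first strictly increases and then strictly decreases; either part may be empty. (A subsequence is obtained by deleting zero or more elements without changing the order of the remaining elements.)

7

Let inc[i] be the LIS ending at i and dec[i] the longest strictly decreasing subsequence starting at i. inc = [1, 2, 3, 3, 2, 2, 1, 3, 4, 2, 3, 4], dec = [2, 4, 5, 4, 3, 2, 1, 2, 2, 1, 1, 1].
max_i inc[i]+dec[i]−1 = 7, with one witness 4, 14, 16, 15, 12, 8, 7.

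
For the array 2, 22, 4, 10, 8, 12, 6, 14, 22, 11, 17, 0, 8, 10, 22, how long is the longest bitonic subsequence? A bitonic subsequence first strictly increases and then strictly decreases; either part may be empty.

8

Let inc[i] be the LIS ending at i and dec[i] the longest strictly decreasing subsequence starting at i. inc = [1, 2, 2, 3, 3, 4, 3, 5, 6, 4, 6, 1, 4, 5, 7], dec = [2, 5, 2, 4, 3, 3, 2, 3, 3, 2, 2, 1, 1, 1, 1].
max_i inc[i]+dec[i]−1 = 8, with one witness 2, 4, 10, 12, 14, 22, 17, 10.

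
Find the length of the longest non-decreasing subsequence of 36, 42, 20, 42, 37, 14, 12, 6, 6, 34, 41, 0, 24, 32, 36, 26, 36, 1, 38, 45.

One longest non-decreasing subsequence is 6, 6, 24, 32, 36, 36, 38, 45 (positions 8,9,13,14,15,17,19,20), of length 8; no longer one exists.

8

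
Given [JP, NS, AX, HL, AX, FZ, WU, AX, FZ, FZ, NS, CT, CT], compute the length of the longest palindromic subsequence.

One longest palindromic subsequence is NS FZ FZ FZ NS (positions 2,6,9,10,11); it reads the same forward and backward, and the interval DP gives dp[1][13] = 5.

5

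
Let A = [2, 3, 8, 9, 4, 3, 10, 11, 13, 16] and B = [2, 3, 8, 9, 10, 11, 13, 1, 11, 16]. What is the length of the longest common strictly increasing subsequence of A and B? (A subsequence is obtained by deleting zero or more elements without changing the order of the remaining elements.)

8

A longest common strictly increasing subsequence is 2, 3, 8, 9, 10, 11, 13, 16 (length 8); it appears in order in both A and B, and no longer such subsequence exists.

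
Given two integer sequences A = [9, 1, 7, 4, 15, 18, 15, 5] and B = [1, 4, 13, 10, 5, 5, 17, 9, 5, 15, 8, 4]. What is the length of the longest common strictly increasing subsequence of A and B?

3

For each value that appears in both, track the longest common increasing run ending there.
The best achievable length is 3; one witness is 1, 4, 5 (A-positions 2,4,8, B-positions 1,2,5).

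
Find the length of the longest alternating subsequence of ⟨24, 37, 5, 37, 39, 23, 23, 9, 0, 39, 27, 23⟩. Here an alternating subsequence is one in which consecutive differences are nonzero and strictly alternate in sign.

7

Track the best alternating length ending on an up-step vs a down-step at each position: up/down = 1/1, 2/1, 1/3, 4/1, 4/1, 4/5, 4/5, 4/5, 1/5, 6/1, 6/7, 6/7.
The maximum over both is 7; one such subsequence is 24, 37, 5, 37, 23, 39, 27.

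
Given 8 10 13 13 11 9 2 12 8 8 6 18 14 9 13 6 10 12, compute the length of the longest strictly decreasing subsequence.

One longest decreasing subsequence is 13, 11, 9, 8, 6 (positions 3,5,6,9,11), of length 5; no longer one exists.

5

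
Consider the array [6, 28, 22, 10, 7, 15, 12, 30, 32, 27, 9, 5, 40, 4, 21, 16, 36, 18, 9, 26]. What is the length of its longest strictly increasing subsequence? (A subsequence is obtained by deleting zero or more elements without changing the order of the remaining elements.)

Let dp[i] be the longest increasing subsequence ending at position i. Then dp = [1, 2, 2, 2, 2, 3, 3, 4, 5, 4, 3, 1, 6, 1, 4, 4, 6, 5, 3, 6].
The maximum is 6; one witness is 6, 10, 15, 30, 32, 40 at positions 1,4,6,8,9,13.

6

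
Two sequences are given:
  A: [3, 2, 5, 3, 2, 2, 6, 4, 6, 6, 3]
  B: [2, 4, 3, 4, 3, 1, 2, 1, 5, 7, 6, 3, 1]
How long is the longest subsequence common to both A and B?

5

A longest common subsequence is 3, 2, 5, 6, 3 (length 5); the LCS DP confirms no longer common subsequence exists.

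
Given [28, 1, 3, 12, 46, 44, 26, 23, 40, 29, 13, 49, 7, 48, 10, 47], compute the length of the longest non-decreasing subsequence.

Let dp[i] be the longest non-decreasing subsequence ending at position i. Then dp = [1, 1, 2, 3, 4, 4, 4, 4, 5, 5, 4, 6, 3, 6, 4, 6].
The maximum is 6; one witness is 1, 3, 12, 26, 40, 49 at positions 2,3,4,7,9,12.

6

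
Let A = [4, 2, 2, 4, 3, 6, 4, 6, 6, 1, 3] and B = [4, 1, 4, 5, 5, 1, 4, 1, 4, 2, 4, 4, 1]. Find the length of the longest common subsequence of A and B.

5

Backtracking the LCS table gives one alignment: 4 (A1,B9) → 2 (A3,B10) → 4 (A4,B11) → 4 (A7,B12) → 1 (A10,B13).
So the longest common subsequence has length 5.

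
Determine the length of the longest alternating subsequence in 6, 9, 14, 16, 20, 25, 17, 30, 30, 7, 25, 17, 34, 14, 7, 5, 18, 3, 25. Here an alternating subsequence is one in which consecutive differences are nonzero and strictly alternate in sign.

12

Track the best alternating length ending on an up-step vs a down-step at each position: up/down = 1/1, 2/1, 2/1, 2/1, 2/1, 2/1, 2/3, 4/1, 4/1, 2/5, 6/5, 6/7, 8/1, 6/9, 2/9, 1/9, 10/9, 1/11, 12/9.
The maximum over both is 12; one such subsequence is 6, 20, 17, 30, 7, 25, 17, 34, 14, 18, 3, 25.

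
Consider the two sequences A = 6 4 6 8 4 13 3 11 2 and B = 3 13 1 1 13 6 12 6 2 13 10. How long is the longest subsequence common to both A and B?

3

A longest common subsequence is 6, 6, 13 (length 3); the LCS DP confirms no longer common subsequence exists.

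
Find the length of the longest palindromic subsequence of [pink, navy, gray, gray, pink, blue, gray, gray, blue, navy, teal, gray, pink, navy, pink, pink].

One longest palindromic subsequence is pink navy pink blue gray gray blue pink navy pink (positions 1,2,5,6,7,8,9,13,14,16); it reads the same forward and backward, and the interval DP gives dp[1][16] = 10.

10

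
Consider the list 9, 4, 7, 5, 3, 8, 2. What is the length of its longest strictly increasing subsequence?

Scanning left to right, the best length ending at each element is: 9→1, 4→1, 7→2, 5→2, 3→1, 8→3, 2→1.
So the longest increasing subsequence has length 3, e.g. 4, 7, 8.

3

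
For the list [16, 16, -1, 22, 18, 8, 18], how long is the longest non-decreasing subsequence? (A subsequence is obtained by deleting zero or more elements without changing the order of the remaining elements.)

4

Let dp[i] be the longest non-decreasing subsequence ending at position i. Then dp = [1, 2, 1, 3, 3, 2, 4].
The maximum is 4; one witness is 16, 16, 18, 18 at positions 1,2,5,7.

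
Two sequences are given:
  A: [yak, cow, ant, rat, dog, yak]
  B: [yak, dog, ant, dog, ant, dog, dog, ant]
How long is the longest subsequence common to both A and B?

3

Backtracking the LCS table gives one alignment: yak (A1,B1) → ant (A3,B5) → dog (A5,B7).
So the longest common subsequence has length 3.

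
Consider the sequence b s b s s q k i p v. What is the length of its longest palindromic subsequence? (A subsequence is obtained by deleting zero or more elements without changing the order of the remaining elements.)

3

Using dp[i][j] = 2 + dp[i+1][j−1] if the ends match, else max(dp[i+1][j], dp[i][j−1]):
dp[1][10] = 3. A witness is sss at positions 2,4,5.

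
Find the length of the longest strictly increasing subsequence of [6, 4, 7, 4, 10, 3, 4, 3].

3

Scanning left to right, the best length ending at each element is: 6→1, 4→1, 7→2, 4→1, 10→3, 3→1, 4→2, 3→1.
So the longest increasing subsequence has length 3, e.g. 6, 7, 10.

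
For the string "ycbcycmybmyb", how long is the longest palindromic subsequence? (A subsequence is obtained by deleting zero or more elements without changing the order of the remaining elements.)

7

One longest palindromic subsequence is bymbmyb (positions 3,5,7,9,10,11,12); it reads the same forward and backward, and the interval DP gives dp[1][12] = 7.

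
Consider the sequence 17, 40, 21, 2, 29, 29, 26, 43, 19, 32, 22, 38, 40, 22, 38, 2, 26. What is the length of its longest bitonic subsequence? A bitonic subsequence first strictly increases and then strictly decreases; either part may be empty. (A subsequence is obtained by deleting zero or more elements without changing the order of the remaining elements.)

Let inc[i] be the LIS ending at i and dec[i] the longest strictly decreasing subsequence starting at i. inc = [1, 2, 2, 1, 3, 3, 3, 4, 2, 4, 3, 5, 6, 3, 5, 1, 4], dec = [2, 5, 3, 1, 4, 4, 3, 4, 2, 3, 2, 3, 3, 2, 2, 1, 1].
max_i inc[i]+dec[i]−1 = 8, with one witness 17, 21, 29, 32, 38, 40, 38, 26.

8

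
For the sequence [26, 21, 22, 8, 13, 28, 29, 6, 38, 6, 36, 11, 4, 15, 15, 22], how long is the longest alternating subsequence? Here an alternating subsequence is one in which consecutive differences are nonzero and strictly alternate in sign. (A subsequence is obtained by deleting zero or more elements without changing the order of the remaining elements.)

A longest alternating subsequence is 26, 21, 22, 8, 13, 6, 38, 6, 36, 11, 15 (positions 1,2,3,4,5,8,9,10,11,12,14); its 10 consecutive differences strictly alternate in sign, and length 11 is optimal.

11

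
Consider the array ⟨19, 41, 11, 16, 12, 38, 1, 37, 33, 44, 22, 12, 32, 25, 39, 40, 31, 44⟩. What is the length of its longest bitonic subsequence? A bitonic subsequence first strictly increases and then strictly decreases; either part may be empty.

7

Let inc[i] be the LIS ending at i and dec[i] the longest strictly decreasing subsequence starting at i. inc = [1, 2, 1, 2, 2, 3, 1, 3, 3, 4, 3, 2, 4, 4, 5, 6, 5, 7], dec = [4, 6, 2, 3, 2, 5, 1, 4, 3, 3, 2, 1, 2, 1, 2, 2, 1, 1].
max_i inc[i]+dec[i]−1 = 7, with one witness 19, 41, 38, 37, 33, 32, 31.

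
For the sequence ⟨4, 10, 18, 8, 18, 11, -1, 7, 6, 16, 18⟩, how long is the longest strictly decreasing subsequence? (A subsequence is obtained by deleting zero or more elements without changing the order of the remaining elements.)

4

Let dp[i] be the longest decreasing subsequence ending at position i. Then dp = [1, 1, 1, 2, 1, 2, 3, 3, 4, 2, 1].
The maximum is 4; one witness is 10, 8, 7, 6 at positions 2,4,8,9.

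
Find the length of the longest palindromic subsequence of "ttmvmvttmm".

One longest palindromic subsequence is ttvmvtt (positions 1,2,4,5,6,7,8); it reads the same forward and backward, and the interval DP gives dp[1][10] = 7.

7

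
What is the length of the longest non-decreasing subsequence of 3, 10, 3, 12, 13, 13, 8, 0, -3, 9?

Let dp[i] be the longest non-decreasing subsequence ending at position i. Then dp = [1, 2, 2, 3, 4, 5, 3, 1, 1, 4].
The maximum is 5; one witness is 3, 10, 12, 13, 13 at positions 1,2,4,5,6.

5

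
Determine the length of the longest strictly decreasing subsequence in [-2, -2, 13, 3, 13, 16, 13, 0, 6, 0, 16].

4

Let dp[i] be the longest decreasing subsequence ending at position i. Then dp = [1, 1, 1, 2, 1, 1, 2, 3, 3, 4, 1].
The maximum is 4; one witness is 16, 13, 6, 0 at positions 6,7,9,10.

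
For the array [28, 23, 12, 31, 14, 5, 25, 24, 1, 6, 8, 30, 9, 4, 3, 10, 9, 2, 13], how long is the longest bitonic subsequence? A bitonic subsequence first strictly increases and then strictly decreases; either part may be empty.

8

Let inc[i] be the LIS ending at i and dec[i] the longest strictly decreasing subsequence starting at i. inc = [1, 1, 1, 2, 2, 1, 3, 3, 1, 2, 3, 4, 4, 2, 2, 5, 4, 2, 6], dec = [7, 6, 5, 7, 5, 4, 6, 5, 1, 4, 4, 5, 4, 3, 2, 3, 2, 1, 1].
max_i inc[i]+dec[i]−1 = 8, with one witness 28, 31, 25, 24, 9, 4, 3, 2.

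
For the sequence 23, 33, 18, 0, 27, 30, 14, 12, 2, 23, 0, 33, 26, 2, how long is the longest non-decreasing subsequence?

4

Scanning left to right, the best length ending at each element is: 23→1, 33→2, 18→1, 0→1, 27→2, 30→3, 14→2, 12→2, 2→2, 23→3, 0→2, 33→4, 26→4, 2→3.
So the longest non-decreasing subsequence has length 4, e.g. 23, 27, 30, 33.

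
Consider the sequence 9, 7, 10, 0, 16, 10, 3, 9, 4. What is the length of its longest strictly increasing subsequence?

Let dp[i] be the longest increasing subsequence ending at position i. Then dp = [1, 1, 2, 1, 3, 2, 2, 3, 3].
The maximum is 3; one witness is 9, 10, 16 at positions 1,3,5.

3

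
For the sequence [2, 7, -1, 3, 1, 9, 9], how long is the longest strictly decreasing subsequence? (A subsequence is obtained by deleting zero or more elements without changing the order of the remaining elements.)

3

Scanning left to right, the best length ending at each element is: 2→1, 7→1, -1→2, 3→2, 1→3, 9→1, 9→1.
So the longest decreasing subsequence has length 3, e.g. 7, 3, 1.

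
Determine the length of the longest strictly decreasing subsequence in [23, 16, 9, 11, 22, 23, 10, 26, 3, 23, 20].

One longest decreasing subsequence is 23, 16, 11, 10, 3 (positions 1,2,4,7,9), of length 5; no longer one exists.

5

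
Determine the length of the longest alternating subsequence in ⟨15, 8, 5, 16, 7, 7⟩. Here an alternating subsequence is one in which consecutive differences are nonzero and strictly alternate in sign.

Track the best alternating length ending on an up-step vs a down-step at each position: up/down = 1/1, 1/2, 1/2, 3/1, 3/4, 3/4.
The maximum over both is 4; one such subsequence is 15, 8, 16, 7.

4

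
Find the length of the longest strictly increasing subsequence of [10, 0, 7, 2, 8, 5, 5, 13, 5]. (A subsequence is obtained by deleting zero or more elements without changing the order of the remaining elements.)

Let dp[i] be the longest increasing subsequence ending at position i. Then dp = [1, 1, 2, 2, 3, 3, 3, 4, 3].
The maximum is 4; one witness is 0, 7, 8, 13 at positions 2,3,5,8.

4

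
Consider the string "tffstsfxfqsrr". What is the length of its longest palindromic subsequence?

7

Using dp[i][j] = 2 + dp[i+1][j−1] if the ends match, else max(dp[i+1][j], dp[i][j−1]):
dp[1][13] = 7. A witness is ffstsff at positions 2,3,4,5,6,7,9.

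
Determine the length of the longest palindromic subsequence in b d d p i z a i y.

3

One longest palindromic subsequence is iai (positions 5,7,8); it reads the same forward and backward, and the interval DP gives dp[1][9] = 3.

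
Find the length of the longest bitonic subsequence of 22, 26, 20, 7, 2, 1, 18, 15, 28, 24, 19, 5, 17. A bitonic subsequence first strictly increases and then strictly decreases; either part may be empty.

6

One longest bitonic subsequence is 22, 26, 20, 18, 15, 5 (positions 1,2,3,7,8,12): it rises to 26 then falls. Length 6 is optimal.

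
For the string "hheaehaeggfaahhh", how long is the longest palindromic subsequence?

Using dp[i][j] = 2 + dp[i+1][j−1] if the ends match, else max(dp[i+1][j], dp[i][j−1]):
dp[1][16] = 10. A witness is hhhaggahhh at positions 1,2,6,7,9,10,13,14,15,16.

10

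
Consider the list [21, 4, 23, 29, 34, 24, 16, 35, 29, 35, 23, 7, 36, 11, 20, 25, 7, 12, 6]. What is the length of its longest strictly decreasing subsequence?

Scanning left to right, the best length ending at each element is: 21→1, 4→2, 23→1, 29→1, 34→1, 24→2, 16→3, 35→1, 29→2, 35→1, 23→3, 7→4, 36→1, 11→4, 20→4, 25→3, 7→5, 12→5, 6→6.
So the longest decreasing subsequence has length 6, e.g. 29, 24, 16, 11, 7, 6.

6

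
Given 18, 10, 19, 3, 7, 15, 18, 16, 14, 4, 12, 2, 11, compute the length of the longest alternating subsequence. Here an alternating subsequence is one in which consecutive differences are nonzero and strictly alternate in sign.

9

Track the best alternating length ending on an up-step vs a down-step at each position: up/down = 1/1, 1/2, 3/1, 1/4, 5/4, 5/4, 5/4, 5/6, 5/6, 5/6, 7/6, 1/8, 9/8.
The maximum over both is 9; one such subsequence is 18, 10, 19, 3, 7, 4, 12, 2, 11.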